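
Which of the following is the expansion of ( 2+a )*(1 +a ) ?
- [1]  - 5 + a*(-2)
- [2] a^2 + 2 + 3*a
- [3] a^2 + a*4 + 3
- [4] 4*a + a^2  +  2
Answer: 2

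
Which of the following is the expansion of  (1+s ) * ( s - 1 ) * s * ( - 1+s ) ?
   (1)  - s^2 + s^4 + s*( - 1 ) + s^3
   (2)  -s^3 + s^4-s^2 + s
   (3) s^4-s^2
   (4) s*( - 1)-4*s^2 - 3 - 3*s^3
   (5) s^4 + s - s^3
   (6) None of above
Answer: 2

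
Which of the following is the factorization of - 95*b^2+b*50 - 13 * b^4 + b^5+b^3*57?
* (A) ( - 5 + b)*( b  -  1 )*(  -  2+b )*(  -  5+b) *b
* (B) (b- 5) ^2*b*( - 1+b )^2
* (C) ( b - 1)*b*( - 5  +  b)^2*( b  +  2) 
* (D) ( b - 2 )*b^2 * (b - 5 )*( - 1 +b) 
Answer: A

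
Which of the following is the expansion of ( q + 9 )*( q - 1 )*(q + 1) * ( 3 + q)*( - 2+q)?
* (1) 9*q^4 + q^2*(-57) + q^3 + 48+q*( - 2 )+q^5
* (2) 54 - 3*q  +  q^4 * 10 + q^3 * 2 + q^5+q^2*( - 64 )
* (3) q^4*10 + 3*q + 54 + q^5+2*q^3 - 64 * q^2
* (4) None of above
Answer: 2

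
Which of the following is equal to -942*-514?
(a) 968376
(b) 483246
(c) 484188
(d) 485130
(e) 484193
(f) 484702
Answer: c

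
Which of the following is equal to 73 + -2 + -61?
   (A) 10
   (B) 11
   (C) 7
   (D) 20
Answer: A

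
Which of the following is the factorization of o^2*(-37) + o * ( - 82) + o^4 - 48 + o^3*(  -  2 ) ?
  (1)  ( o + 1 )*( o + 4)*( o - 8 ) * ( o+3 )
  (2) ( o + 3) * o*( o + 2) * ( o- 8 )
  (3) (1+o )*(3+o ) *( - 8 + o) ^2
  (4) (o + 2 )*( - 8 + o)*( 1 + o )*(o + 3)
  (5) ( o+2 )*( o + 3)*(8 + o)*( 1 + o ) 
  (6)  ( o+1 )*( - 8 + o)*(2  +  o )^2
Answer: 4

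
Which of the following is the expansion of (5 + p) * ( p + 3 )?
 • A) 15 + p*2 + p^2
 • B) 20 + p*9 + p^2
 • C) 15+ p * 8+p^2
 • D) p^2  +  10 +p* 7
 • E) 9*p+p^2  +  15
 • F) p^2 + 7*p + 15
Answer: C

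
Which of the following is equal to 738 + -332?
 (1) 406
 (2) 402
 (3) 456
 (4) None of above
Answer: 1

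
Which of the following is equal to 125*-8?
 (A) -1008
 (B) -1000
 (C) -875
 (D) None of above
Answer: B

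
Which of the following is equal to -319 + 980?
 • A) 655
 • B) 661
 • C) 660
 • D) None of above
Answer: B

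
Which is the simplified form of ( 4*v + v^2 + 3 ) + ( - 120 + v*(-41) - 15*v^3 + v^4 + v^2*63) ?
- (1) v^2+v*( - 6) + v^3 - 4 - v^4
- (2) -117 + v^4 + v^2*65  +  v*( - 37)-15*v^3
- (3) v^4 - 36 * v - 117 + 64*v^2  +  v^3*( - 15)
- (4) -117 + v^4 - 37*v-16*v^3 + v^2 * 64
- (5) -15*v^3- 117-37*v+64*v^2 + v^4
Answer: 5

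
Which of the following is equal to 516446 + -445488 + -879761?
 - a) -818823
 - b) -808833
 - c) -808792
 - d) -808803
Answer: d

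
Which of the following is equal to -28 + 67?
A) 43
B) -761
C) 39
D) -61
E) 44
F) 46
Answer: C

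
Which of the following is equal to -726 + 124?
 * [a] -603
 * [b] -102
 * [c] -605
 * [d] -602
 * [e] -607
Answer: d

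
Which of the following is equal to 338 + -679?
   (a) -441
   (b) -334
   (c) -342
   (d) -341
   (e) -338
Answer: d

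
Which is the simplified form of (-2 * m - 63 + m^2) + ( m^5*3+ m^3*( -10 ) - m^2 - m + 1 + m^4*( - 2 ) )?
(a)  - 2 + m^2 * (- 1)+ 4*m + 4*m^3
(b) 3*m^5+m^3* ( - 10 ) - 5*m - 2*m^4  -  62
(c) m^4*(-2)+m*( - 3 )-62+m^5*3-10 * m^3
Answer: c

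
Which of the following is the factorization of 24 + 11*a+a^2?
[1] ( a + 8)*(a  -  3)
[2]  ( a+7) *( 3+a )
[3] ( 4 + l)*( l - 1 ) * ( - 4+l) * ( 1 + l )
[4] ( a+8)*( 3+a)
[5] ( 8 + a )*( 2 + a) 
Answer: 4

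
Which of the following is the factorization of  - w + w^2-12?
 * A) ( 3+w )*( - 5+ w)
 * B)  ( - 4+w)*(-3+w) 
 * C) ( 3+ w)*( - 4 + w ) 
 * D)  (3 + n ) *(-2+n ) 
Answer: C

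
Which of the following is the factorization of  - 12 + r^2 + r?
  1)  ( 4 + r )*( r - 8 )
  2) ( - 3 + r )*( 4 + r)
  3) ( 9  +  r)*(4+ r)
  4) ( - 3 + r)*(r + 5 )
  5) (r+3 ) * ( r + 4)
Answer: 2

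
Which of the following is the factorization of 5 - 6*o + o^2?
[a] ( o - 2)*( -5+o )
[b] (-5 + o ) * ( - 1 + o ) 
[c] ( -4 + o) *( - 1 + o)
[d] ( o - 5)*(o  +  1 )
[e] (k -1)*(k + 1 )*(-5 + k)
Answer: b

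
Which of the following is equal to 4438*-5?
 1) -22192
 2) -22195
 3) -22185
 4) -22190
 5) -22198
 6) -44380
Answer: 4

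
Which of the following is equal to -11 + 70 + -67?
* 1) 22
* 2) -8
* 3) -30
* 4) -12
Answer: 2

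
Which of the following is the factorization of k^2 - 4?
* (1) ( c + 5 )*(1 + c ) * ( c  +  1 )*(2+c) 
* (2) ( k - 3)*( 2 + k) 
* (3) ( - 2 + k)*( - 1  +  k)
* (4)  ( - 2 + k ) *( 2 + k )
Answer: 4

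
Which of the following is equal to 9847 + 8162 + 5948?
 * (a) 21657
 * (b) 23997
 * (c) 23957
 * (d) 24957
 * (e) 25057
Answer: c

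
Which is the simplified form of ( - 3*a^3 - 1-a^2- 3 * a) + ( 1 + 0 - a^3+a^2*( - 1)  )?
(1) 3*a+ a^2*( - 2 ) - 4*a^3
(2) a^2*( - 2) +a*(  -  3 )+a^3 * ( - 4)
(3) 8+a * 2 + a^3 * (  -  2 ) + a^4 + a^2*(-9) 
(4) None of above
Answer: 2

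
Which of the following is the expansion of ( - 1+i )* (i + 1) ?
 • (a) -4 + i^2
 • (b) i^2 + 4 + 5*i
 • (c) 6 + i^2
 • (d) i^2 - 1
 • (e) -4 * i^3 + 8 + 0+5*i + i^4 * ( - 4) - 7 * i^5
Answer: d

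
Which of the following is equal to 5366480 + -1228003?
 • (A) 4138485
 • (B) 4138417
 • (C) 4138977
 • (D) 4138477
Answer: D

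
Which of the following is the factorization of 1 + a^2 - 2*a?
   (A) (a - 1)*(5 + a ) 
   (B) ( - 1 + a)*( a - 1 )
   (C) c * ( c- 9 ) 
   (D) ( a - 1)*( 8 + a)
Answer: B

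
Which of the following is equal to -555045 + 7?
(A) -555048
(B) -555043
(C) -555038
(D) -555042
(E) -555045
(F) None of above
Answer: C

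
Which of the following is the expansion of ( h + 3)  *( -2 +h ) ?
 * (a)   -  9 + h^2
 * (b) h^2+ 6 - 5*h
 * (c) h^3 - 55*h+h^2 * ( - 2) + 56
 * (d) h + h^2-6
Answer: d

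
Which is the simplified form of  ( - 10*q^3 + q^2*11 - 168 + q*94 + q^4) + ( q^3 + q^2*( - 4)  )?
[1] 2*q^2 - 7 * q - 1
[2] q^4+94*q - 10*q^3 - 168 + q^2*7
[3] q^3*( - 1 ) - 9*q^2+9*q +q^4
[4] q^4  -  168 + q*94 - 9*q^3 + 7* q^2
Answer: 4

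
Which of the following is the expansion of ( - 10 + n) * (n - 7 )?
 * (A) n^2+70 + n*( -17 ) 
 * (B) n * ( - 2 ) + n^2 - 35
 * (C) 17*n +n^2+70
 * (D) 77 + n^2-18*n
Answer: A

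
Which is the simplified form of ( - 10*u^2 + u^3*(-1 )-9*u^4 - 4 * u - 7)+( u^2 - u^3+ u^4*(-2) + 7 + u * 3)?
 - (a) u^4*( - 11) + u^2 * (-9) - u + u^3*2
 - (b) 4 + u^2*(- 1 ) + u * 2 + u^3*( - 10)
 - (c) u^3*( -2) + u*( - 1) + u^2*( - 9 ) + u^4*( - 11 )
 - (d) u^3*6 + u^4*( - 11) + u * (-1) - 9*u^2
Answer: c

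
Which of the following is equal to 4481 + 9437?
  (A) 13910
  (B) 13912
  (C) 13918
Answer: C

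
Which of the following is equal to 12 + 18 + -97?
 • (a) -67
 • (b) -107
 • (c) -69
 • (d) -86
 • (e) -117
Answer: a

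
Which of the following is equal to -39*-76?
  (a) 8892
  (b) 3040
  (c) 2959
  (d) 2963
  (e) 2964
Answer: e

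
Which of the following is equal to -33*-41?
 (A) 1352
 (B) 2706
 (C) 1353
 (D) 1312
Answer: C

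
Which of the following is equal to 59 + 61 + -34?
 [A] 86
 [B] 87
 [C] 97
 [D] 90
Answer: A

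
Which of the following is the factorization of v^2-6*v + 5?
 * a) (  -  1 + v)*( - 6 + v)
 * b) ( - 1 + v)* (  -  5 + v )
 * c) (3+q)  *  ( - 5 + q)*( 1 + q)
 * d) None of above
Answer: b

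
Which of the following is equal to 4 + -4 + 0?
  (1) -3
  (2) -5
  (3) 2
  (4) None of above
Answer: 4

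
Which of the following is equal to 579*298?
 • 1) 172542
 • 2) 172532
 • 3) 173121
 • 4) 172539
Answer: 1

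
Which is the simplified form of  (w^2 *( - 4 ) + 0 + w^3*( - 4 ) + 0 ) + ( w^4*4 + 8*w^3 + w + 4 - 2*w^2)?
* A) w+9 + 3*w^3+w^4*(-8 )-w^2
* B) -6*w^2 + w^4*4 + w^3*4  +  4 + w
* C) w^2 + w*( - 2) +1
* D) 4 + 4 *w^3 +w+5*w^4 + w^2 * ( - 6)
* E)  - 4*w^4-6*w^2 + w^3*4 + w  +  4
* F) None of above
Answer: B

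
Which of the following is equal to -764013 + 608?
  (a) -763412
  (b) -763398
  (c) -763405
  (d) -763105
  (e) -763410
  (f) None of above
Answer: c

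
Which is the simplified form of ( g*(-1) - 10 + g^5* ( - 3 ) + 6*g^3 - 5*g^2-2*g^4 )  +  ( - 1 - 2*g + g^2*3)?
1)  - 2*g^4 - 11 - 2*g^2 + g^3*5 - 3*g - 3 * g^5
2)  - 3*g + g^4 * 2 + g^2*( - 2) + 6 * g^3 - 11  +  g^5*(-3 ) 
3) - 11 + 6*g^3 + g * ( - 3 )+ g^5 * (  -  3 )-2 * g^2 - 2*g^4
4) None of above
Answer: 3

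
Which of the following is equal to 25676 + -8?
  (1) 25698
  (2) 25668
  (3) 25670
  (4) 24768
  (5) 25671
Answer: 2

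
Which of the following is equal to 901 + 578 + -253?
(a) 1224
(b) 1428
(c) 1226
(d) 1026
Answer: c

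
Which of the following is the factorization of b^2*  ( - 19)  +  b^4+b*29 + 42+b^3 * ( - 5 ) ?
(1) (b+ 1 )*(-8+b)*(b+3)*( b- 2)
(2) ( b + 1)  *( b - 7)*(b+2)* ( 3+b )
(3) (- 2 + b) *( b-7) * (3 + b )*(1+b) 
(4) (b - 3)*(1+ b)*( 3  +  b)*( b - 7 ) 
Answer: 3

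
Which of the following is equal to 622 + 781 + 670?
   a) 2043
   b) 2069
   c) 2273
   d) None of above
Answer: d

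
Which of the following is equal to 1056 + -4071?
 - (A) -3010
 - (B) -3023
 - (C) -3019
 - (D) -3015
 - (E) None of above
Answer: D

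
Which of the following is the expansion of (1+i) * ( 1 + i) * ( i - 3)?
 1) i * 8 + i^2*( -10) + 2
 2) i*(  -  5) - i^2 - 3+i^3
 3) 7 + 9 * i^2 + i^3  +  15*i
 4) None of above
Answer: 2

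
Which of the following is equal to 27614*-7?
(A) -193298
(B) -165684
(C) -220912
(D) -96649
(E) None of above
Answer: A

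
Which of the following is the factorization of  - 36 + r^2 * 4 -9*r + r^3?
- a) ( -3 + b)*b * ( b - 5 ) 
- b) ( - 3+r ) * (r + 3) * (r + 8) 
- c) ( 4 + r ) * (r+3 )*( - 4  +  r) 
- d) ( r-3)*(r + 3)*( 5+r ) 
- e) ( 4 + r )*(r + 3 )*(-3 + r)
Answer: e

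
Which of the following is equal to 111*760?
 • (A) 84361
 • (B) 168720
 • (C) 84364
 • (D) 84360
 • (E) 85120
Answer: D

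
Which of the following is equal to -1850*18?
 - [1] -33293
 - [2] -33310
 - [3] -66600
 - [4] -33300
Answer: 4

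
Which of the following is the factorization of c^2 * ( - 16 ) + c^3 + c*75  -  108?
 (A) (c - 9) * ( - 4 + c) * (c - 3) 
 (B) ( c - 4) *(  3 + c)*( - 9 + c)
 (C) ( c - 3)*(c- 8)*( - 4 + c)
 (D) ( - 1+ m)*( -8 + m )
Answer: A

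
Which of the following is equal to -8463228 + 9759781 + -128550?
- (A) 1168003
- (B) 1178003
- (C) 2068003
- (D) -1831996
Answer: A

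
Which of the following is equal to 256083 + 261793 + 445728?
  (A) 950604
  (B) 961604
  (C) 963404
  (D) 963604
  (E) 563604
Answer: D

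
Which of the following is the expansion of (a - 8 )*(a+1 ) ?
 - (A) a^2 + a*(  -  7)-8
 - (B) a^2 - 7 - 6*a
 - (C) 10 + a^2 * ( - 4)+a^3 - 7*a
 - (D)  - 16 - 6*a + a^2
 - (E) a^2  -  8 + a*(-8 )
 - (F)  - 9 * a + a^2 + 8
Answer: A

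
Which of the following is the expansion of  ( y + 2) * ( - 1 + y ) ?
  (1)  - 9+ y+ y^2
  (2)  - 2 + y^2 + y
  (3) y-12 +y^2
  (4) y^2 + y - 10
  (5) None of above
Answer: 2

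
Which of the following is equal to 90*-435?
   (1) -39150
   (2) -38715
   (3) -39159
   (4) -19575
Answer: 1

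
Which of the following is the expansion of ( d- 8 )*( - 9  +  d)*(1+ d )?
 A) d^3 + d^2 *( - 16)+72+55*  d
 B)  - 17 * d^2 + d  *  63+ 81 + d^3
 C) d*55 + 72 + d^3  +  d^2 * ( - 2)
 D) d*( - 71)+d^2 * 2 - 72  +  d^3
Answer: A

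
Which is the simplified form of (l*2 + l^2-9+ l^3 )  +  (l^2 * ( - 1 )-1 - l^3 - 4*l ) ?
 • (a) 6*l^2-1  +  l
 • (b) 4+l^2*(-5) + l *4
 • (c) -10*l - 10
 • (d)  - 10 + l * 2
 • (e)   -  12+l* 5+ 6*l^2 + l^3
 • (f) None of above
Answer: f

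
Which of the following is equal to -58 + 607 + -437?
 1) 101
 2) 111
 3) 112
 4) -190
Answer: 3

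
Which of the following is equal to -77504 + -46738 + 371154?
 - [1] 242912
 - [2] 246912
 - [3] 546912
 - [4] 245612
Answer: 2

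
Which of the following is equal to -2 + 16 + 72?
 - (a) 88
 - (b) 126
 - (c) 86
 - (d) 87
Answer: c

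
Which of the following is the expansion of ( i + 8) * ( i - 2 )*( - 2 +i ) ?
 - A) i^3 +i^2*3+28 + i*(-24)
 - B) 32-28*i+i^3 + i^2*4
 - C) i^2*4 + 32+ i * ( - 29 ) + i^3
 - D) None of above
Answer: B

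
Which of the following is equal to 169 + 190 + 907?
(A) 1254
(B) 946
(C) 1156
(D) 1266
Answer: D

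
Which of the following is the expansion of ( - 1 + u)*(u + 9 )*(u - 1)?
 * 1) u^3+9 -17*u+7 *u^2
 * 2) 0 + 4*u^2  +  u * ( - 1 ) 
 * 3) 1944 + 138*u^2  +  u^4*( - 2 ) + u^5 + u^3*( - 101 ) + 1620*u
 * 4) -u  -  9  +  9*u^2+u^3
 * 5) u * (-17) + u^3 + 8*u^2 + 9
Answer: 1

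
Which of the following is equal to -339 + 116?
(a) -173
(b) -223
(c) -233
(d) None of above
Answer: b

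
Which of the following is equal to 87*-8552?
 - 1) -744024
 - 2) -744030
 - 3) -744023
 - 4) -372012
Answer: 1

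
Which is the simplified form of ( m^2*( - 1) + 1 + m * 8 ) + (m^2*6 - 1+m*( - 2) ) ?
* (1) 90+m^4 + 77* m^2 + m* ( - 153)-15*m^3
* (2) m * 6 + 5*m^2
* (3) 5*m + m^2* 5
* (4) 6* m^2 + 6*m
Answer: 2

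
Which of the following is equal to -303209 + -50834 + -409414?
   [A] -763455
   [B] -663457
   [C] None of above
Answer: C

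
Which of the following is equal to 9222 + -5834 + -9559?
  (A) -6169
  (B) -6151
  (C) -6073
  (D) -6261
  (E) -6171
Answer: E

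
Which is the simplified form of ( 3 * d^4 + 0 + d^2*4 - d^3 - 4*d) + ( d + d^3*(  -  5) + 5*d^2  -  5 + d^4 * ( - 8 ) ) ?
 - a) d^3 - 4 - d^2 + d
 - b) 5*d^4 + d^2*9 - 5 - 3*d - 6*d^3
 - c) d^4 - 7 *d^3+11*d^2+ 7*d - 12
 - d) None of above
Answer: d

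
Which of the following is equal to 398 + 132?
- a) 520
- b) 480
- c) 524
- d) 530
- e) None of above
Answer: d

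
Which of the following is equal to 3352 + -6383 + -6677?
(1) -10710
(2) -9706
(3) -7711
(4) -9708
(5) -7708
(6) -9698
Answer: 4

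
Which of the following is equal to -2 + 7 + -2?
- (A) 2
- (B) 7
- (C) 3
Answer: C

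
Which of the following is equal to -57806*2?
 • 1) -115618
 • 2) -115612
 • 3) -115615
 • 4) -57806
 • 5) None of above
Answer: 2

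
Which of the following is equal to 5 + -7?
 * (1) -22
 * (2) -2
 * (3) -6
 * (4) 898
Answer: 2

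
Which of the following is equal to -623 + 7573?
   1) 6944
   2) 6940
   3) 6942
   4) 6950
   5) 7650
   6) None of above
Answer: 4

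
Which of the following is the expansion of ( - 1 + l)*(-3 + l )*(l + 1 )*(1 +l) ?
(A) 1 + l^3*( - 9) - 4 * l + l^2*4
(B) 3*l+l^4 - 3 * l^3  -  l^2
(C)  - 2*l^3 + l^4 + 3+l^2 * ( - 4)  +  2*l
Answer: C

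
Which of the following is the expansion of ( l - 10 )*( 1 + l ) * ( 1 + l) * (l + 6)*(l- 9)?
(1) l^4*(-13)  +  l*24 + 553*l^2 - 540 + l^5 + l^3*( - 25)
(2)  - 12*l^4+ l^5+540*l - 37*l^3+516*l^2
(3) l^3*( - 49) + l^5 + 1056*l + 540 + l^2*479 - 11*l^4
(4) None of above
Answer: 3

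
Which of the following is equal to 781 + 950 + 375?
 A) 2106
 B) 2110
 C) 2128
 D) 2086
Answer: A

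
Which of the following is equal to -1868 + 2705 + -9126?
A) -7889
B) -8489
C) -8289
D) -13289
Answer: C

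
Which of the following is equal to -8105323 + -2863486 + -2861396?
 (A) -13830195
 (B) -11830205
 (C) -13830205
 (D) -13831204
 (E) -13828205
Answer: C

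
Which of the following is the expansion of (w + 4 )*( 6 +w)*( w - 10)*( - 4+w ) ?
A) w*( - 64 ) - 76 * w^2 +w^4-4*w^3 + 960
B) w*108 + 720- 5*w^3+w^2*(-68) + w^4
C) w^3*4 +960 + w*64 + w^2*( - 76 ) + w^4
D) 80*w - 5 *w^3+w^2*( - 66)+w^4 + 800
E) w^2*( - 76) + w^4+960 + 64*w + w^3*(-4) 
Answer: E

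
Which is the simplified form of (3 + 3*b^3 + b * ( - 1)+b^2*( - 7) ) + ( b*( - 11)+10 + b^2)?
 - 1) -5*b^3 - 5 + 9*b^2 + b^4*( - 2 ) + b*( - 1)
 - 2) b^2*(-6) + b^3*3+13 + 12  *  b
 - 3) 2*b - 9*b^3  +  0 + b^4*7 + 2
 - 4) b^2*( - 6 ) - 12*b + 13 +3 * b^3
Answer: 4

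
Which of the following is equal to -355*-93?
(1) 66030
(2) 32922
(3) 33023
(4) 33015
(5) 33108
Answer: 4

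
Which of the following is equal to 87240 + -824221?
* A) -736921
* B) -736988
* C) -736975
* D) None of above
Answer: D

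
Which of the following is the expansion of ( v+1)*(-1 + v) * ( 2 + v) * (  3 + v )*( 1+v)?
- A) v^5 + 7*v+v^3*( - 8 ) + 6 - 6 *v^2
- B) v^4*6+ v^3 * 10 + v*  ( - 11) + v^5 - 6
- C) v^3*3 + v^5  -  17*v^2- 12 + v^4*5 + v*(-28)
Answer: B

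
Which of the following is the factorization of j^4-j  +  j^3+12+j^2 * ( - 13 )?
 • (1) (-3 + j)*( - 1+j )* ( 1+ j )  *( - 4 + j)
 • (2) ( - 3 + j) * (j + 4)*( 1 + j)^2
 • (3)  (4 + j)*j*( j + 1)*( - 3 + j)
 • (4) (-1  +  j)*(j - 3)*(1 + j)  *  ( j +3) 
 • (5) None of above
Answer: 5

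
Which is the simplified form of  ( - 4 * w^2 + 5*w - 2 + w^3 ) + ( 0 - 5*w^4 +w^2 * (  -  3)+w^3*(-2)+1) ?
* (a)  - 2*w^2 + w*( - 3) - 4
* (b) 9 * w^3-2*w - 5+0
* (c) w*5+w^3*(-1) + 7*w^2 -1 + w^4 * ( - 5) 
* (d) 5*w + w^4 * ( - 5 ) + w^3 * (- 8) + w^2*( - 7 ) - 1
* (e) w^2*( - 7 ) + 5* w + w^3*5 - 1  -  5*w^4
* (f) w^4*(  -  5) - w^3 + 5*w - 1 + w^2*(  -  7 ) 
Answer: f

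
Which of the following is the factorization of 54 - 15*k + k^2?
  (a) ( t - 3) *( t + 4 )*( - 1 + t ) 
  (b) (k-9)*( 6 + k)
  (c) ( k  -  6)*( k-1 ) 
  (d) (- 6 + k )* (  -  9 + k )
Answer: d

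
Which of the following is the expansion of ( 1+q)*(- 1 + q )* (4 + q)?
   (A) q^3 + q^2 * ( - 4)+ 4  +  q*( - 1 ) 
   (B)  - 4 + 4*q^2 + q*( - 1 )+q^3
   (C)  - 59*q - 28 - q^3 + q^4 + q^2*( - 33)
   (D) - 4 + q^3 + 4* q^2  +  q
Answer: B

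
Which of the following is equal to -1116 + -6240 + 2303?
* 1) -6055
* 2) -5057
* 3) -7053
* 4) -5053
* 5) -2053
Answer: 4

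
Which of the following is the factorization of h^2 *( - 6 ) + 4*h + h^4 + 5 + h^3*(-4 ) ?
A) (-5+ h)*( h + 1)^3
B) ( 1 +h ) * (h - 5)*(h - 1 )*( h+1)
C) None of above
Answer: B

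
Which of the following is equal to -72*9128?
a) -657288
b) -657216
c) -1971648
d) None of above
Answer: b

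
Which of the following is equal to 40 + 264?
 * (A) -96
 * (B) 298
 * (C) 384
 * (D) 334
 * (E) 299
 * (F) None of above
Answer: F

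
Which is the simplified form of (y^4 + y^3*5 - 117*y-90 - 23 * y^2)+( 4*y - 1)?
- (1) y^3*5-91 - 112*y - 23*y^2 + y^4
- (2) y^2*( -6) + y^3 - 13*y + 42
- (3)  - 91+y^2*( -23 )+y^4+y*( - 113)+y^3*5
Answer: 3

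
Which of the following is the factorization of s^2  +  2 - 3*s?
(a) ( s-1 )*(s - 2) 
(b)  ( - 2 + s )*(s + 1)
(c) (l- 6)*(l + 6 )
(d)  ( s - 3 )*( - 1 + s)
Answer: a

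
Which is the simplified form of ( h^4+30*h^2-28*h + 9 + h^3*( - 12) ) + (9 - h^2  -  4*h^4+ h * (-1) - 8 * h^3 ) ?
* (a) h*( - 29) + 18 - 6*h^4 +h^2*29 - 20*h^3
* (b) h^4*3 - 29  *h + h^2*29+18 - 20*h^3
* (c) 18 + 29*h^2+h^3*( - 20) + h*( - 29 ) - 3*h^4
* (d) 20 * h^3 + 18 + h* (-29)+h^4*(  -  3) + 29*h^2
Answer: c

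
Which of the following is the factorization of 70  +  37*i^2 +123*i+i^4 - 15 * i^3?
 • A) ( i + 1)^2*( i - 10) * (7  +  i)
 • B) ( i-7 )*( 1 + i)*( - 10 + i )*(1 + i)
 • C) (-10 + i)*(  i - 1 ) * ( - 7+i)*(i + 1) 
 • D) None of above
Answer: B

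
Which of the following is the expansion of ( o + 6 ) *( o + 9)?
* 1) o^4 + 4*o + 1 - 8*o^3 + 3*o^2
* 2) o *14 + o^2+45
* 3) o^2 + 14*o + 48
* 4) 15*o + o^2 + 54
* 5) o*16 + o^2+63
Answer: 4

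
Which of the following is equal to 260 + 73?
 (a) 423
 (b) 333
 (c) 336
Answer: b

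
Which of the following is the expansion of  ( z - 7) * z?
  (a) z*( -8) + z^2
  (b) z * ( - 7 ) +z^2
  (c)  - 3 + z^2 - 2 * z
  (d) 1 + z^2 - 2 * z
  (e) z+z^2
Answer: b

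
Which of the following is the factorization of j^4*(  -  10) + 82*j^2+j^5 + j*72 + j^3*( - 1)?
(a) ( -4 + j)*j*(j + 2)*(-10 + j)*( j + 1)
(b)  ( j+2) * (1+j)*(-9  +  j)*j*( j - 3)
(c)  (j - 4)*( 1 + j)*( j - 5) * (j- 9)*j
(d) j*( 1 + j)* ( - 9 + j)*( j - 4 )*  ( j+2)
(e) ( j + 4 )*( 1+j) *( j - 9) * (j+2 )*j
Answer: d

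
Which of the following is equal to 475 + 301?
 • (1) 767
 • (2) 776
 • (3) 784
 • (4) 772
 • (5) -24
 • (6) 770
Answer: 2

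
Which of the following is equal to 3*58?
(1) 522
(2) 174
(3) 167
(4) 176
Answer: 2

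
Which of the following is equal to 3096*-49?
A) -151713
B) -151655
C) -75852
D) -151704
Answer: D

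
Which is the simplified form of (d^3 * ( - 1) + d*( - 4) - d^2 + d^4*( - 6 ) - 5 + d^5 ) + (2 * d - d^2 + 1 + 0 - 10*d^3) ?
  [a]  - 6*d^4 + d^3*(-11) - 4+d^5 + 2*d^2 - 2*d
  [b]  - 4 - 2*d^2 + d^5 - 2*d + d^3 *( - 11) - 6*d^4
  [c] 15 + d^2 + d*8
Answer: b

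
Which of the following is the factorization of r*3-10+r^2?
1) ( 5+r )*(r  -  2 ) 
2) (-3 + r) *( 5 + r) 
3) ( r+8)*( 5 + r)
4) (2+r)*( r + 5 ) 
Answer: 1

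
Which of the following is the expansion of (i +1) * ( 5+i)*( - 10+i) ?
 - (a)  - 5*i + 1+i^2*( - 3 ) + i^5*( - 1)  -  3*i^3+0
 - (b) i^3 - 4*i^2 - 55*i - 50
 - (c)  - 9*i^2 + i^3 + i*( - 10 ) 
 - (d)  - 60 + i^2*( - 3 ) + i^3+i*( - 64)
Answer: b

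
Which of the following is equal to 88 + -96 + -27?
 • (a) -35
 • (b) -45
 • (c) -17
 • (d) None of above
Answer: a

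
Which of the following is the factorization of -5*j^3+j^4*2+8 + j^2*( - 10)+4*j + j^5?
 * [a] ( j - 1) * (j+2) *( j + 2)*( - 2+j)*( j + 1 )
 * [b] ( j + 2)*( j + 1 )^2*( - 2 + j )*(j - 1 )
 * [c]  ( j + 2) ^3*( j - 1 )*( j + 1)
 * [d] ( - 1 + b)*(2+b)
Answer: a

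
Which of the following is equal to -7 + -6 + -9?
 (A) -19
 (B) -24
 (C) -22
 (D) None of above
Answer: C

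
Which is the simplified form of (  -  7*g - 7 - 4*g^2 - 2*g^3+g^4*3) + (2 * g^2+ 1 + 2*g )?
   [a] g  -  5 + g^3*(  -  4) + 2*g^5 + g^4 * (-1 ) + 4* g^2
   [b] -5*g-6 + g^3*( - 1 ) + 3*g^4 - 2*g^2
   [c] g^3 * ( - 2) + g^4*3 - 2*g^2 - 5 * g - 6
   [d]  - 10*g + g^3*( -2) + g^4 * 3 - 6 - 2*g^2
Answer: c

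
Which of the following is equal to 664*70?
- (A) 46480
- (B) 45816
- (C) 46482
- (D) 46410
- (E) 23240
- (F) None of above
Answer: A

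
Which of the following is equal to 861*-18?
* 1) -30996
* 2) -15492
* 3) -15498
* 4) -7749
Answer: 3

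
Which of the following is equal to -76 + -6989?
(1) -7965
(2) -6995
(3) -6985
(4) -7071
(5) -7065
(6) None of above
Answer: 5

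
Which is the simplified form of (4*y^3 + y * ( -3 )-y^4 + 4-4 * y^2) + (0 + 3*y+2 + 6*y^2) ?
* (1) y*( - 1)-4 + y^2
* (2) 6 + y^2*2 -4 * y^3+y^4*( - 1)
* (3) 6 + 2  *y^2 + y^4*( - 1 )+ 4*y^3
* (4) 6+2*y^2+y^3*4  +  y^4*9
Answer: 3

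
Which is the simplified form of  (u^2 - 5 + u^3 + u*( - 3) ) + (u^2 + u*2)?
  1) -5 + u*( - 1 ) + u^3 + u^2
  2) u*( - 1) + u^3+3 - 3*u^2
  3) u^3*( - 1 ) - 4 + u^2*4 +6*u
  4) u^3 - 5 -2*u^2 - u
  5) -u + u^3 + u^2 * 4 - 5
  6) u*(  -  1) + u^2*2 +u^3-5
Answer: 6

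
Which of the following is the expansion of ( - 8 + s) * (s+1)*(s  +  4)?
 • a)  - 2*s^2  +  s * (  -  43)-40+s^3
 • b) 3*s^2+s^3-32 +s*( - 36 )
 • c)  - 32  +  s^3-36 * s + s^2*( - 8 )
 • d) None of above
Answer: d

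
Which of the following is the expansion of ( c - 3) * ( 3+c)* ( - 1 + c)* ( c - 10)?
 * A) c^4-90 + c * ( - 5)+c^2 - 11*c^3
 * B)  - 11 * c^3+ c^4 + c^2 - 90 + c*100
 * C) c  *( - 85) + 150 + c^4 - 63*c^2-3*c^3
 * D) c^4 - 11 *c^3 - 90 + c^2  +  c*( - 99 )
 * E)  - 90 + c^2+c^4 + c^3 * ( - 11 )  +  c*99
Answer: E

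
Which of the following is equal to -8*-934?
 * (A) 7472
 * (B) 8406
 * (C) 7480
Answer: A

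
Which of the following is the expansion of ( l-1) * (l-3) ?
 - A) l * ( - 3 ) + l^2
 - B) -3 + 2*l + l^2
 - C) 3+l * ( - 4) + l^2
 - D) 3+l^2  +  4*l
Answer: C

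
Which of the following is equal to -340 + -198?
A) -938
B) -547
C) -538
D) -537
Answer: C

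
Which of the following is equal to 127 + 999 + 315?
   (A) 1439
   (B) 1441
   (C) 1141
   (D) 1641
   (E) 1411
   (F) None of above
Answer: B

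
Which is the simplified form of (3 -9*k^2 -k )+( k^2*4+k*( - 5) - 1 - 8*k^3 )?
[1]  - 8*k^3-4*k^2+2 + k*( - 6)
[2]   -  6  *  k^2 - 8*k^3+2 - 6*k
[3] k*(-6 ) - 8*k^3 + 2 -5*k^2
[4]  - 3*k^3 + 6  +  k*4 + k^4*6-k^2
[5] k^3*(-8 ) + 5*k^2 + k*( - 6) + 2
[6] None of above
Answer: 3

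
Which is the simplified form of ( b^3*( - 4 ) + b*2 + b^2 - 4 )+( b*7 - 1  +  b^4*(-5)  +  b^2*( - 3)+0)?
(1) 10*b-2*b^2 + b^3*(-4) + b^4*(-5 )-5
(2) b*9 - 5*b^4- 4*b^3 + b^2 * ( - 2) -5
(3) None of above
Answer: 2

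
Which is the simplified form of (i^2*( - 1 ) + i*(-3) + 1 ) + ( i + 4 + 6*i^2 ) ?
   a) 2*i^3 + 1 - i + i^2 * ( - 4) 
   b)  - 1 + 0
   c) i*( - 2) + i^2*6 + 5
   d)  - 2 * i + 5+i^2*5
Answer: d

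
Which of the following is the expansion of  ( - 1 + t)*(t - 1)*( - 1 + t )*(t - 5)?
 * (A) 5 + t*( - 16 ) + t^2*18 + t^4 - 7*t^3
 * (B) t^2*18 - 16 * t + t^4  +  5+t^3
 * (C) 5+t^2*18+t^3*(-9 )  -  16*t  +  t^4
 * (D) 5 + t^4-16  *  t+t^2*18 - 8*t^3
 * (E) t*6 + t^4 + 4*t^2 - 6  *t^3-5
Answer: D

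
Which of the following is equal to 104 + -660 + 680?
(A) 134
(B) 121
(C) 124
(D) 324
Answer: C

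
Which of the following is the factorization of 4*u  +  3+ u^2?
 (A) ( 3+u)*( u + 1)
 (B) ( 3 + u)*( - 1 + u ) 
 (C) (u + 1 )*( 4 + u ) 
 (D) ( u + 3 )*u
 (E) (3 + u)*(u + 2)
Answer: A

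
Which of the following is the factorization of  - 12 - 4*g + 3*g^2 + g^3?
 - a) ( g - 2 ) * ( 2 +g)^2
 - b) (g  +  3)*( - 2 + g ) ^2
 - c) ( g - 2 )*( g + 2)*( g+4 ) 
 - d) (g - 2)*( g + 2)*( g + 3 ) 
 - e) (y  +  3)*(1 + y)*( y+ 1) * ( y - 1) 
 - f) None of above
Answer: d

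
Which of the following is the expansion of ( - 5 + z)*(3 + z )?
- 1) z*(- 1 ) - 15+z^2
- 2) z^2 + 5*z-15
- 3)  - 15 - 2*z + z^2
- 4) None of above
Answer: 3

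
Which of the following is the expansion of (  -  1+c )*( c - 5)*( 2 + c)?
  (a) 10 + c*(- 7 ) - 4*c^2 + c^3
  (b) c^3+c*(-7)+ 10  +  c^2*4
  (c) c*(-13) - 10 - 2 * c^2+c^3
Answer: a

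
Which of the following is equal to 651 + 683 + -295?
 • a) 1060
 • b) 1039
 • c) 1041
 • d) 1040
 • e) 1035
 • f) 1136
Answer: b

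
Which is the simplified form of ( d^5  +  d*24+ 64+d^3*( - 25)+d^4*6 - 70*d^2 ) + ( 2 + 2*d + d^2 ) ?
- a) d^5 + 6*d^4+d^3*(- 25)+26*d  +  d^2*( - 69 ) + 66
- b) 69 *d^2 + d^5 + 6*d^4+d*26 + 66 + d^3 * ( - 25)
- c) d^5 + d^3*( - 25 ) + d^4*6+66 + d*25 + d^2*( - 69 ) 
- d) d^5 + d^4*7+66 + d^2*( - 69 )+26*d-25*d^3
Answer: a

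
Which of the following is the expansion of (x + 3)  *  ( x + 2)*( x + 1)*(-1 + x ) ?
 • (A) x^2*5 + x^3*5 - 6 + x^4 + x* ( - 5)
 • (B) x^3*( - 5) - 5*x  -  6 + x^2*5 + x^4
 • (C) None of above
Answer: A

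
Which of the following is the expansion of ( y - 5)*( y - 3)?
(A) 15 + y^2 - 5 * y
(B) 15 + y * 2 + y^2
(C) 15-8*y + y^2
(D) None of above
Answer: C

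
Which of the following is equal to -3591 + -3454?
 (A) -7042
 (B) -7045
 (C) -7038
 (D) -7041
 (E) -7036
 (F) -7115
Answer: B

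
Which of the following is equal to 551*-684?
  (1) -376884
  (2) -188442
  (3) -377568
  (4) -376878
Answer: 1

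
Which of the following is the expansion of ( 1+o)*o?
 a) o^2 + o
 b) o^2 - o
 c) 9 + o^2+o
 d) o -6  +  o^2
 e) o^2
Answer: a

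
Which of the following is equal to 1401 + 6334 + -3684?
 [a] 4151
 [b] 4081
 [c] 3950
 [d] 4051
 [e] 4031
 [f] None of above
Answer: d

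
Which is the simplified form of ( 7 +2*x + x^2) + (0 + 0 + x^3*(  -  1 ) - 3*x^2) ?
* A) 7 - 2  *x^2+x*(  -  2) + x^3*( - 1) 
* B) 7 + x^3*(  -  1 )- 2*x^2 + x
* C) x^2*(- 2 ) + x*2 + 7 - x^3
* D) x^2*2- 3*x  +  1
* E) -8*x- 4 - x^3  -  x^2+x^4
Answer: C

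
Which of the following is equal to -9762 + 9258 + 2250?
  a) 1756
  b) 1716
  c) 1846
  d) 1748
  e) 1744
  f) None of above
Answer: f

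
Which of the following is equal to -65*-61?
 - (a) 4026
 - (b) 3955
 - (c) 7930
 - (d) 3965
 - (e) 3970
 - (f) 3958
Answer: d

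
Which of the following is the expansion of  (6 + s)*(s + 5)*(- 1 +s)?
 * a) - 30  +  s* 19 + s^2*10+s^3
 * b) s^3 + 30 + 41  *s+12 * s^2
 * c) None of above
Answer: a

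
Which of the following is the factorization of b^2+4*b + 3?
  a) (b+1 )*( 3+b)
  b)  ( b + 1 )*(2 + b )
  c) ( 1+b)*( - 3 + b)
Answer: a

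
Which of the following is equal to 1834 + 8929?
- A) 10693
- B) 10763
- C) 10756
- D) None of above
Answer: B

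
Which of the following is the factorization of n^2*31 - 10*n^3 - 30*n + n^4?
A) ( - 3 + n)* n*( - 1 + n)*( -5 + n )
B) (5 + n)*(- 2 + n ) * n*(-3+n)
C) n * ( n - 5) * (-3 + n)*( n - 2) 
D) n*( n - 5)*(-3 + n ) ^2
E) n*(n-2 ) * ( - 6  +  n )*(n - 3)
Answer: C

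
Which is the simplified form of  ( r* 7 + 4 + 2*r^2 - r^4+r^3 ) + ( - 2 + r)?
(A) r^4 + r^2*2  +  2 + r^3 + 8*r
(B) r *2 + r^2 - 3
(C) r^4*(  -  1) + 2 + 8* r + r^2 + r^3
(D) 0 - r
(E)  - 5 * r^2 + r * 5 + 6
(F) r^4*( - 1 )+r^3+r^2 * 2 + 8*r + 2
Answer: F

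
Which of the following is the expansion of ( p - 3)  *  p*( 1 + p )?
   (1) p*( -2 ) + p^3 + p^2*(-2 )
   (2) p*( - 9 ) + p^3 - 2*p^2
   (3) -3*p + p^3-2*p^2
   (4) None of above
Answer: 3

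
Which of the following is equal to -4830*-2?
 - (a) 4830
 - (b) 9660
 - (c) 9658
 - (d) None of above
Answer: b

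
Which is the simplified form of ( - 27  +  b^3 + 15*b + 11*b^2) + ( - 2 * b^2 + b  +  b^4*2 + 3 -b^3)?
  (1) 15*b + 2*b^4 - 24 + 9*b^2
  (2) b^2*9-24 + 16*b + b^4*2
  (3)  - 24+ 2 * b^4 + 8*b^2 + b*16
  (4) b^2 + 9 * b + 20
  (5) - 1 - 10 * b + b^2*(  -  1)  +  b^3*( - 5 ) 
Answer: 2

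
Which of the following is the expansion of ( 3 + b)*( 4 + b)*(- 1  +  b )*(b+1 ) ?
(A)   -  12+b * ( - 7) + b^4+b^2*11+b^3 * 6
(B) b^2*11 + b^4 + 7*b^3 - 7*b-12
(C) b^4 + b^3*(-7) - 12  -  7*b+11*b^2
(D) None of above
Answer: B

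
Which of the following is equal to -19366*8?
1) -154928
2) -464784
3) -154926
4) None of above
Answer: 1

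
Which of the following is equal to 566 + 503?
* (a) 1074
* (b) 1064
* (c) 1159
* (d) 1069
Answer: d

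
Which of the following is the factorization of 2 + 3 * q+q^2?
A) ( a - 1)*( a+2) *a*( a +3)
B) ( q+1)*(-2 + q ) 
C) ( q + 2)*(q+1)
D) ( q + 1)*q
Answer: C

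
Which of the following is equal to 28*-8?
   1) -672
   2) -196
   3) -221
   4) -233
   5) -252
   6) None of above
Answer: 6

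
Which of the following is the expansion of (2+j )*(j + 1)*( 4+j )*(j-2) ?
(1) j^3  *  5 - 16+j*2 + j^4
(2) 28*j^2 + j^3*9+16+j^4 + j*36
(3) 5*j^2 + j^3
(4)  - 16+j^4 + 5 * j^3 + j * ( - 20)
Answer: 4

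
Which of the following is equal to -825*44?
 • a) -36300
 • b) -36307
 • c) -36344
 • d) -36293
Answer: a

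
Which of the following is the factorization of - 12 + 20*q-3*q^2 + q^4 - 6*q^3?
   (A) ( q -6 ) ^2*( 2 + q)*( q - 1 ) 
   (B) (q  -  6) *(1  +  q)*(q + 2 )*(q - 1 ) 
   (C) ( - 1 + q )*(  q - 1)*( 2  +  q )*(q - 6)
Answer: C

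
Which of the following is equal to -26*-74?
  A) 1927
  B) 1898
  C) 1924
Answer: C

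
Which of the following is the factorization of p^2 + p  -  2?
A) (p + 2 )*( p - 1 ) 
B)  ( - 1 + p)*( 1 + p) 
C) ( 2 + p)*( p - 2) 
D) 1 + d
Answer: A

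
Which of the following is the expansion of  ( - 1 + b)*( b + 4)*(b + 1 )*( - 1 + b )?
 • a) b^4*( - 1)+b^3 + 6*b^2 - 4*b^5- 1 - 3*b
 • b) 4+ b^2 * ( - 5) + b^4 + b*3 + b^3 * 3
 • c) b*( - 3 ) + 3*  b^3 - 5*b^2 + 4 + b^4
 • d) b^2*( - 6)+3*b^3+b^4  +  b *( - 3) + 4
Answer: c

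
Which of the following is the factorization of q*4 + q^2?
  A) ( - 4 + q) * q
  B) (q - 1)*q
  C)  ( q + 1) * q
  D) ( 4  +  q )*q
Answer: D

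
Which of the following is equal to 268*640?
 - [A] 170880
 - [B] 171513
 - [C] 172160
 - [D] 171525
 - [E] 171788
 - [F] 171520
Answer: F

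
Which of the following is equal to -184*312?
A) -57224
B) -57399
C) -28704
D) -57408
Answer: D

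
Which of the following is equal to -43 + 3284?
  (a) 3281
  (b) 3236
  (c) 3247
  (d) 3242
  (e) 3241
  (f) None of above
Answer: e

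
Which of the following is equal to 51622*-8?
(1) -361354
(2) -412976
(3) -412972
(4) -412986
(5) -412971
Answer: 2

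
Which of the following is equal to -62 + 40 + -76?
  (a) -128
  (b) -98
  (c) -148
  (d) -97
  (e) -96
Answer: b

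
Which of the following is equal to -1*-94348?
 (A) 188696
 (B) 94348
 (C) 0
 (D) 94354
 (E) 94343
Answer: B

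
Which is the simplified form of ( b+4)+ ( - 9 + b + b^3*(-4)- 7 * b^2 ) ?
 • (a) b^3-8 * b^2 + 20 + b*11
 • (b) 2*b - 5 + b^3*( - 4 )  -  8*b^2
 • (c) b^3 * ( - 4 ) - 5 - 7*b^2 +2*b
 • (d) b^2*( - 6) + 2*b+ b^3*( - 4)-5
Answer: c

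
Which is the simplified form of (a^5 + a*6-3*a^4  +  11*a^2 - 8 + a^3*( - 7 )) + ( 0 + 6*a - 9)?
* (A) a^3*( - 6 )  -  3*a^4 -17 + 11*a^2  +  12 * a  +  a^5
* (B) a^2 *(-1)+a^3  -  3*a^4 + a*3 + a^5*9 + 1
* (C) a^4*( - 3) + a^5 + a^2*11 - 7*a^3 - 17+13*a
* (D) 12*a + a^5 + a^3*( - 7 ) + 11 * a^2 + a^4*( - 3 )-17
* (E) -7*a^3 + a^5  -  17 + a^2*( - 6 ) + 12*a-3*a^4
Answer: D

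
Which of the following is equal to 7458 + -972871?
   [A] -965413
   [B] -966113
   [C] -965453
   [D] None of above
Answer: A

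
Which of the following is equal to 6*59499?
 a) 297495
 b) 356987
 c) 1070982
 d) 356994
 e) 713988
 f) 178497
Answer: d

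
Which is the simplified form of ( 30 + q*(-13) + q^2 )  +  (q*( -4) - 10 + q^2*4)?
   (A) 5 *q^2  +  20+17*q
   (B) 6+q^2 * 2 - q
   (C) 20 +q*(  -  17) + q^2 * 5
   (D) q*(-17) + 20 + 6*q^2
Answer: C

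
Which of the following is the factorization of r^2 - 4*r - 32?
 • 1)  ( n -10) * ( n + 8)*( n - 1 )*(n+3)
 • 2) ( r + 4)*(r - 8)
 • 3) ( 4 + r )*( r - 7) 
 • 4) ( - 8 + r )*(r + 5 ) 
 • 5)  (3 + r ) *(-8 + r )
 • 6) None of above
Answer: 2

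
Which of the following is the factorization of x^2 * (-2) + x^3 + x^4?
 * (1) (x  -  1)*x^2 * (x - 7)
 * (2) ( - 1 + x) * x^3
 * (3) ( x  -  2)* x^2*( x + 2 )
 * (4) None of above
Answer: 4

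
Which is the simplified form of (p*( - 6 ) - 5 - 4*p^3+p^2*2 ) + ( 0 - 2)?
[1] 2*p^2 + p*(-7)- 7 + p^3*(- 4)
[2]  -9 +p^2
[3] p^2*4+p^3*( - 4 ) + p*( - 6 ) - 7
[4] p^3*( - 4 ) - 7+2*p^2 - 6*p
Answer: 4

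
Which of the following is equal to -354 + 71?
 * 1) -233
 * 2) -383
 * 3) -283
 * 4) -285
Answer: 3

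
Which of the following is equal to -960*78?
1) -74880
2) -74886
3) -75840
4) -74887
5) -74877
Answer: 1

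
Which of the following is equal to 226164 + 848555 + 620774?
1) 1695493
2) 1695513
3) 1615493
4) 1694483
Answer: 1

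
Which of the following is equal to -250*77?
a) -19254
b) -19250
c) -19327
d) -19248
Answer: b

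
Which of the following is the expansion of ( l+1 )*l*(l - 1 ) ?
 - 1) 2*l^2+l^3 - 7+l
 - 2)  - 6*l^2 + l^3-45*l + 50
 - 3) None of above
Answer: 3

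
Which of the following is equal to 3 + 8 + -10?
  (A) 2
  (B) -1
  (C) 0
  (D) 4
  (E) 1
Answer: E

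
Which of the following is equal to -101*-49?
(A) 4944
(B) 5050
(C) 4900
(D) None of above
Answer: D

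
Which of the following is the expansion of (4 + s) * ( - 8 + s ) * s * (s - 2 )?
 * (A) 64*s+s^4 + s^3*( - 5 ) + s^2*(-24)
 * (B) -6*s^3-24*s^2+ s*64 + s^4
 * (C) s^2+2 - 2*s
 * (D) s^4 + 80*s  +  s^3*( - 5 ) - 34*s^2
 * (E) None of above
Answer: B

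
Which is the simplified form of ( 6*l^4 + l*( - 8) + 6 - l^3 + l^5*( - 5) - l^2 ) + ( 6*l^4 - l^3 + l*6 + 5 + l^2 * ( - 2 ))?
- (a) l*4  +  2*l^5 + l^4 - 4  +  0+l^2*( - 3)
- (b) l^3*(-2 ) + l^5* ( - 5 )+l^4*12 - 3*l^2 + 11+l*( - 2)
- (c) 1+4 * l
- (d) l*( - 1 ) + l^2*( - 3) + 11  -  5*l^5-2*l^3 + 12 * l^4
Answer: b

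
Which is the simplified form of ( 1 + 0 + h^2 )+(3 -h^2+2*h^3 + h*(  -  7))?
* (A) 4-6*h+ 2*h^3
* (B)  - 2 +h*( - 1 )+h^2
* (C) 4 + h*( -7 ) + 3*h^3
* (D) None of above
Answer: D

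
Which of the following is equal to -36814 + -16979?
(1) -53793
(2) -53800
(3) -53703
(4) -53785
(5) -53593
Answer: 1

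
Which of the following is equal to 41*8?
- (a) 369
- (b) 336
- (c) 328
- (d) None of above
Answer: c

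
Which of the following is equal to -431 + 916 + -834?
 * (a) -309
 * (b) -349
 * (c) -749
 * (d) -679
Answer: b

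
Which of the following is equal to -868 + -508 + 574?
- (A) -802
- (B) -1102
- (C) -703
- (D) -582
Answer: A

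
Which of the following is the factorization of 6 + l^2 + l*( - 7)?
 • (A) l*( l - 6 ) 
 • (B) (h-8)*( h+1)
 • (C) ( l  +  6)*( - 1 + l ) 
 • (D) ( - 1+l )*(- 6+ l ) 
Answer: D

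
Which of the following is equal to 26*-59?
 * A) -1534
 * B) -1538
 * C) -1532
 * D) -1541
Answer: A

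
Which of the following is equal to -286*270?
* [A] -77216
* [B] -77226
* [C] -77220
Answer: C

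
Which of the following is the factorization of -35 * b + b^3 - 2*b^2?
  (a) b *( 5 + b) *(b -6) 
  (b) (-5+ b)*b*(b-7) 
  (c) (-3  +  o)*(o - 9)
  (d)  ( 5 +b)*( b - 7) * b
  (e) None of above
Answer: d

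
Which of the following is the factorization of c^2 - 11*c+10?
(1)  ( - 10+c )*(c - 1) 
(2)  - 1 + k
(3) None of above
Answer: 1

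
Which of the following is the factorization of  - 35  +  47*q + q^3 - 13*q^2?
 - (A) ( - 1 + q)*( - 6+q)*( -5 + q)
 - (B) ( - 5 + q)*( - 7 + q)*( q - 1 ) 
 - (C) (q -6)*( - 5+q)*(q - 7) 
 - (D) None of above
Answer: B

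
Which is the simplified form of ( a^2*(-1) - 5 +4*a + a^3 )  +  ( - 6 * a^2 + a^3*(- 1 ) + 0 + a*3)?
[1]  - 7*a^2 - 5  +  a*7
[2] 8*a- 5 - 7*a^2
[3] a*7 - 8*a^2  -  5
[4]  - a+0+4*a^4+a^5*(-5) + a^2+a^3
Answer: 1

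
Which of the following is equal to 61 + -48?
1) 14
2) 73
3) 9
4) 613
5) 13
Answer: 5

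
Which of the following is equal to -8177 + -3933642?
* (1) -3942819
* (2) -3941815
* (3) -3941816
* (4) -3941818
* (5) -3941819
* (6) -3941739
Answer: 5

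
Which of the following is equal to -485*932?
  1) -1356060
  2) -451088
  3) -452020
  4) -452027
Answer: 3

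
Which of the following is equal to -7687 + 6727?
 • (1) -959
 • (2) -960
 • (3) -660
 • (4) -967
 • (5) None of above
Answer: 2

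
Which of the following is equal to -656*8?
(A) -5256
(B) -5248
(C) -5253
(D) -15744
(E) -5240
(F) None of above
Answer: B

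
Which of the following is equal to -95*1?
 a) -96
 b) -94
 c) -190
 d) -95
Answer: d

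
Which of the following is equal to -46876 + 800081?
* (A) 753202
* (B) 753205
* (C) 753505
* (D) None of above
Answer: B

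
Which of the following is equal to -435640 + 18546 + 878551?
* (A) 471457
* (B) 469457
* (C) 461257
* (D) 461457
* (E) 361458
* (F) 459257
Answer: D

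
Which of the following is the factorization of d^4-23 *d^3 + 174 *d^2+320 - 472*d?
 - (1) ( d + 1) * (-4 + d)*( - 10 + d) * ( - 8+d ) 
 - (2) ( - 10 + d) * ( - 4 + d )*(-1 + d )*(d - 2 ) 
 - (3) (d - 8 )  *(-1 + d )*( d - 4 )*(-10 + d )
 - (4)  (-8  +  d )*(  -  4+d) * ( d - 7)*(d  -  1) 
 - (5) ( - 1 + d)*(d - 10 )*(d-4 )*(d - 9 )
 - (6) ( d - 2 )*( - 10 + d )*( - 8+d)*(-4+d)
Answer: 3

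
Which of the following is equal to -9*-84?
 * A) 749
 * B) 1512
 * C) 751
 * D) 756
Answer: D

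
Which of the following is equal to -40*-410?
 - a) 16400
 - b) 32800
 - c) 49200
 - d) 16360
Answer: a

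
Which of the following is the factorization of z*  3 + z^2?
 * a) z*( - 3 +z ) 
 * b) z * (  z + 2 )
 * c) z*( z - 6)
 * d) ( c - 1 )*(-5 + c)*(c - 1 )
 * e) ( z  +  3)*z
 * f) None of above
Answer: e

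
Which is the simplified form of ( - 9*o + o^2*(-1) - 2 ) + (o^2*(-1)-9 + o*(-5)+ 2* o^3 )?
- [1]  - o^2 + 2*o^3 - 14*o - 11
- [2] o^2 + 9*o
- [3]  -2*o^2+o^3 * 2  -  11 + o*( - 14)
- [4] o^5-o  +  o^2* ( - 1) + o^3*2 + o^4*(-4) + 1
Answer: 3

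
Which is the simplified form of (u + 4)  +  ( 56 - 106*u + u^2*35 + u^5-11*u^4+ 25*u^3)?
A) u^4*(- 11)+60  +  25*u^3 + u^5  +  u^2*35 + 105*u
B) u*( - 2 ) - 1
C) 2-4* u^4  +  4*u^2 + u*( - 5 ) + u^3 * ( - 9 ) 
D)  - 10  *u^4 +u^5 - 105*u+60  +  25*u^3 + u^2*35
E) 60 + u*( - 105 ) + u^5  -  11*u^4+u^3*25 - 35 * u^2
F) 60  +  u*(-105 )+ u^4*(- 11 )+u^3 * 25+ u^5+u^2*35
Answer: F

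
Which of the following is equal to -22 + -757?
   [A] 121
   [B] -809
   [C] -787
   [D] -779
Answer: D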